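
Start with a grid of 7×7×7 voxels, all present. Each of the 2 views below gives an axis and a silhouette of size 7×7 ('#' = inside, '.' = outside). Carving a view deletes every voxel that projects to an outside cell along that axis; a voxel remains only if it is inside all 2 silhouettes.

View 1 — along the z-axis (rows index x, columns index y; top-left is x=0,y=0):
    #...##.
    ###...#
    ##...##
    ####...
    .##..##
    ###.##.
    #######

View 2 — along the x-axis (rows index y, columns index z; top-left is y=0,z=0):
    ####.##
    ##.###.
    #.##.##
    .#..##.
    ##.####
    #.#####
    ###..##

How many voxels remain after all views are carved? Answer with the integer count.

initial block: 7^3 = 343
carve view 1 (along z, XY-mask fill 31/49): 217 voxels remain
carve view 2 (along x, YZ-mask fill 36/49): 165 voxels remain

voxel count = 165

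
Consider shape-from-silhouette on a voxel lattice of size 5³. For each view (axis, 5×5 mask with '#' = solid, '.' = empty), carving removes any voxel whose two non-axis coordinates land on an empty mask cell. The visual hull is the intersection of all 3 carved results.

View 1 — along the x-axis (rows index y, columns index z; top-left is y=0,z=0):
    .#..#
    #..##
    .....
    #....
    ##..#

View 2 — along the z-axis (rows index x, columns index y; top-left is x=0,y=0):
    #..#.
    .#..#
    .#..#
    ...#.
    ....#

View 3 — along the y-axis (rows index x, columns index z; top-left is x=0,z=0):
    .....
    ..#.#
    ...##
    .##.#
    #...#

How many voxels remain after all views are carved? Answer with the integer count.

full grid |V| = 125
carve view 1 (along x, YZ-mask fill 9/25): 45 voxels remain
carve view 2 (along z, XY-mask fill 8/25): 19 voxels remain
carve view 3 (along y, XZ-mask fill 9/25): 7 voxels remain

remaining voxels: 7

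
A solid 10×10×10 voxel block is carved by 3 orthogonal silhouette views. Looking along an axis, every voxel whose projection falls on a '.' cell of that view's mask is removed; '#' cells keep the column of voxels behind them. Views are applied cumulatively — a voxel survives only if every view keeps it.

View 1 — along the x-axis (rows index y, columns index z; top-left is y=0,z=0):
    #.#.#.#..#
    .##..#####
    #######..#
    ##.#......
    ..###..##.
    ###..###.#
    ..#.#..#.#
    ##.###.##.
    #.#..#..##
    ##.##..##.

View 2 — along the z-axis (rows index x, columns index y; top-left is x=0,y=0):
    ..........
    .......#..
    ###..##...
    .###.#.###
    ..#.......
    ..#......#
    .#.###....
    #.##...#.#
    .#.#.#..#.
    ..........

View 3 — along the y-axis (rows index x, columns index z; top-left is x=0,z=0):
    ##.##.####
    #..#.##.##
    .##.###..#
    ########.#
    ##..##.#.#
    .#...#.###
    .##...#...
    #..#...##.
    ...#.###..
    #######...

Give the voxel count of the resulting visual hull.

before carving: 1000 voxels (10×10×10)
carve view 1 (along x, YZ-mask fill 57/100): 570 voxels remain
carve view 2 (along z, XY-mask fill 29/100): 176 voxels remain
carve view 3 (along y, XZ-mask fill 58/100): 106 voxels remain

voxel count = 106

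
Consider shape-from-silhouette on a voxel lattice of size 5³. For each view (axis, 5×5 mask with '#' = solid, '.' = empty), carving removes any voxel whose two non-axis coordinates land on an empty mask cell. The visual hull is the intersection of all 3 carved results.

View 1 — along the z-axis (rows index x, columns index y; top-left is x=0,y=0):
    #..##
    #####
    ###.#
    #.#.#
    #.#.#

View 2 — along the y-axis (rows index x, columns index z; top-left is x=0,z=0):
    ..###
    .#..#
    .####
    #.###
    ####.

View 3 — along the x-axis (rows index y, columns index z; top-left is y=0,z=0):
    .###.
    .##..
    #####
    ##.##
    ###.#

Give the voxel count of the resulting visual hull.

|visual hull| = 45

before carving: 125 voxels (5×5×5)
step 1: project along z, AND mask (18/25) → |grid| = 90
step 2: project along y, AND mask (17/25) → |grid| = 59
step 3: project along x, AND mask (18/25) → |grid| = 45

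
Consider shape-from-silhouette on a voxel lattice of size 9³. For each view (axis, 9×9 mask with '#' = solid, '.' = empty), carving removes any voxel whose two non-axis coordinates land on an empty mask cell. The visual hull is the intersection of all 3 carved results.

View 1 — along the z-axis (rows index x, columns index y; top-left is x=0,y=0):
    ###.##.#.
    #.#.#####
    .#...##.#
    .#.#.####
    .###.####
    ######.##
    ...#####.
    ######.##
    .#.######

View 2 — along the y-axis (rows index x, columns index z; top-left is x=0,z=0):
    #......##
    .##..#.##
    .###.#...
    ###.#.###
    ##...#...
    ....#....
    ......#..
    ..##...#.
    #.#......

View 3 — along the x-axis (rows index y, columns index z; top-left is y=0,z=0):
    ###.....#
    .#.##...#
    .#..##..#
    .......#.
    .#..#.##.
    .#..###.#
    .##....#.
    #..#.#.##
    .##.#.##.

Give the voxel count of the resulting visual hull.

remaining voxels: 83

full grid |V| = 729
step 1: project along z, AND mask (58/81) → |grid| = 522
step 2: project along y, AND mask (29/81) → |grid| = 183
step 3: project along x, AND mask (35/81) → |grid| = 83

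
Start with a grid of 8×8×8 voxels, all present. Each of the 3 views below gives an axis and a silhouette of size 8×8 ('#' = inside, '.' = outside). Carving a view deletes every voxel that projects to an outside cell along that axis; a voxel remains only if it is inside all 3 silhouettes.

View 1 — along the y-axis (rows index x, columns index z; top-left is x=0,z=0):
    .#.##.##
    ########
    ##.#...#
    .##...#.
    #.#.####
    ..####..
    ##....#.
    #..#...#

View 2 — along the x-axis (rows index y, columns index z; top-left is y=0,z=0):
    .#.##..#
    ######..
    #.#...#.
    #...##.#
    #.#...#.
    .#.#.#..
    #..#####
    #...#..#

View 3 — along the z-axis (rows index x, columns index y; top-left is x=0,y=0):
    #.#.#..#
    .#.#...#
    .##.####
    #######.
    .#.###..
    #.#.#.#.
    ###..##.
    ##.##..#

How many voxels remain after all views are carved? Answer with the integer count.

78 voxels

before carving: 512 voxels (8×8×8)
step 1: project along y, AND mask (36/64) → |grid| = 288
step 2: project along x, AND mask (32/64) → |grid| = 144
step 3: project along z, AND mask (38/64) → |grid| = 78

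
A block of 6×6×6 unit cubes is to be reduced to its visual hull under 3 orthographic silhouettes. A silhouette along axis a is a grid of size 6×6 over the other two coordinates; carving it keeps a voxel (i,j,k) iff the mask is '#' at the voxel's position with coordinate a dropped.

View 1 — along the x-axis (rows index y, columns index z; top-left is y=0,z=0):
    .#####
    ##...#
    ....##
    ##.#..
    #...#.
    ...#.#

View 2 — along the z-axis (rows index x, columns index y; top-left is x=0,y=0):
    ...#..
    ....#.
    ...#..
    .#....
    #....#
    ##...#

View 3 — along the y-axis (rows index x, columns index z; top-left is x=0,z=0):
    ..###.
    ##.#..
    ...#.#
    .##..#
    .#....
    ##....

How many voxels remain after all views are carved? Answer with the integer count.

|visual hull| = 9

start: 6×6×6 = 216 voxels
[1] x-view keeps 17 columns → grid now 102
[2] z-view keeps 9 columns → grid now 28
[3] y-view keeps 14 columns → grid now 9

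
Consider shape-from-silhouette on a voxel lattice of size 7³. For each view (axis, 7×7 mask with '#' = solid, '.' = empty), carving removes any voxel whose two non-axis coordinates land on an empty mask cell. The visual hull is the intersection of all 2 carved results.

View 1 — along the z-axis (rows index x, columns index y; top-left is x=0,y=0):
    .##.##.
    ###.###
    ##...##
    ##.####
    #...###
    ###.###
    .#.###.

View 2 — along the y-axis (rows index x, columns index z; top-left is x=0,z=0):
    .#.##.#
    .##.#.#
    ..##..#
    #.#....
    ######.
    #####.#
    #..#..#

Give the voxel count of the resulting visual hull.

|visual hull| = 136

start: 7×7×7 = 343 voxels
step 1: project along z, AND mask (34/49) → |grid| = 238
step 2: project along y, AND mask (28/49) → |grid| = 136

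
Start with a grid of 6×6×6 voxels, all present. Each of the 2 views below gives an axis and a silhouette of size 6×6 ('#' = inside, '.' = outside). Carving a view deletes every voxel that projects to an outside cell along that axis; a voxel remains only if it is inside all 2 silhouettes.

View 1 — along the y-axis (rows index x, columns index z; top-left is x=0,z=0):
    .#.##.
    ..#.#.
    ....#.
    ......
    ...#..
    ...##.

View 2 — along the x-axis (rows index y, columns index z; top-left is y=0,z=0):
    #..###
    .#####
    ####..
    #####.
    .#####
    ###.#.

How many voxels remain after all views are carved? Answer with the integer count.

full grid |V| = 216
step 1: project along y, AND mask (9/36) → |grid| = 54
step 2: project along x, AND mask (27/36) → |grid| = 45

|visual hull| = 45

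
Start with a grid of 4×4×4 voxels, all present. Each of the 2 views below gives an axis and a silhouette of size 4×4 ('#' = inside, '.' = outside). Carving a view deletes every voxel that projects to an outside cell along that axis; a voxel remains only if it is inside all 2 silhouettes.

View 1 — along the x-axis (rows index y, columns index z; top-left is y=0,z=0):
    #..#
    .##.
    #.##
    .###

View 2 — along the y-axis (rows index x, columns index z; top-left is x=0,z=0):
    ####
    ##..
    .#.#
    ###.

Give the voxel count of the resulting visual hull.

remaining voxels: 26

before carving: 64 voxels (4×4×4)
[1] x-view keeps 10 columns → grid now 40
[2] y-view keeps 11 columns → grid now 26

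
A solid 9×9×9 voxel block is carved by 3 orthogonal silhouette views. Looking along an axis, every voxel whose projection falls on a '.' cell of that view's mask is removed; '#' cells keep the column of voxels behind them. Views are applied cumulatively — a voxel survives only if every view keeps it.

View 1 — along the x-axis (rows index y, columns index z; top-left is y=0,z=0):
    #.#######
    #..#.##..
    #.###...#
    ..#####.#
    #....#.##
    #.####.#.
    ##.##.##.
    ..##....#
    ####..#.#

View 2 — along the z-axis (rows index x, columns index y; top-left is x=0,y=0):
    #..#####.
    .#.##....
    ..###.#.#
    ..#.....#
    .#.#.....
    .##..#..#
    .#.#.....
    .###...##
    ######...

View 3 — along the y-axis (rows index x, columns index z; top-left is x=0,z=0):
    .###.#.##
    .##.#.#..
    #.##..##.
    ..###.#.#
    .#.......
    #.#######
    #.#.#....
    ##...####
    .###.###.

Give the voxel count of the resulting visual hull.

full grid |V| = 729
after view 1 [x-axis, 48 of 81 cells solid] → remaining = 432
after view 2 [z-axis, 35 of 81 cells solid] → remaining = 183
after view 3 [y-axis, 44 of 81 cells solid] → remaining = 106

|visual hull| = 106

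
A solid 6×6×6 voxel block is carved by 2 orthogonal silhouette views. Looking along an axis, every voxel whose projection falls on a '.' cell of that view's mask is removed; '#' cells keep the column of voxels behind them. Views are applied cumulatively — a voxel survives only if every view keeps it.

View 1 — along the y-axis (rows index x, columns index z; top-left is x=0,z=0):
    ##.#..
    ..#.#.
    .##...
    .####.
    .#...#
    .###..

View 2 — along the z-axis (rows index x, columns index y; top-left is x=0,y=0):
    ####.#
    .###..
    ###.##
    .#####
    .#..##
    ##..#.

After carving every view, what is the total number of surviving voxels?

full grid |V| = 216
carve view 1 (along y, XZ-mask fill 16/36): 96 voxels remain
carve view 2 (along z, XY-mask fill 24/36): 66 voxels remain

voxel count = 66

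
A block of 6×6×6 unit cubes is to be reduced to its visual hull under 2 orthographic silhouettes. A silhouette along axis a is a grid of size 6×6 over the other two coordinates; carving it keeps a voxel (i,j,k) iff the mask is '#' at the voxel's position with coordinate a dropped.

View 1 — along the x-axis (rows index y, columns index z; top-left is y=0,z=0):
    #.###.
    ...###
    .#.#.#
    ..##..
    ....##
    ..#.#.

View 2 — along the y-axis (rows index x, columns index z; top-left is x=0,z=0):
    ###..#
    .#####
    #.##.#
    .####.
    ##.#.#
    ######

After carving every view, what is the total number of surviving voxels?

start: 6×6×6 = 216 voxels
after view 1 [x-axis, 16 of 36 cells solid] → remaining = 96
after view 2 [y-axis, 27 of 36 cells solid] → remaining = 71

remaining voxels: 71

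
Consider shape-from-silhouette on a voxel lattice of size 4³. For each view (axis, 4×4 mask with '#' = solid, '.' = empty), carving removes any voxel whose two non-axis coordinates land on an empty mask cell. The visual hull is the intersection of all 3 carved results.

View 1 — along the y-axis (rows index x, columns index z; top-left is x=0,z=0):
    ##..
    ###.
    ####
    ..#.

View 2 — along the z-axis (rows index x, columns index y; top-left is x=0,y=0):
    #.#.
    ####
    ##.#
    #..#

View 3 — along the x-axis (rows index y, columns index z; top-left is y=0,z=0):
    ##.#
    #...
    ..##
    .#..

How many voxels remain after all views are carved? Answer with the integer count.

remaining voxels: 12

full grid |V| = 64
V1 y: intersect with XZ mask (10 set) -- 40 left
V2 z: intersect with XY mask (11 set) -- 30 left
V3 x: intersect with YZ mask (7 set) -- 12 left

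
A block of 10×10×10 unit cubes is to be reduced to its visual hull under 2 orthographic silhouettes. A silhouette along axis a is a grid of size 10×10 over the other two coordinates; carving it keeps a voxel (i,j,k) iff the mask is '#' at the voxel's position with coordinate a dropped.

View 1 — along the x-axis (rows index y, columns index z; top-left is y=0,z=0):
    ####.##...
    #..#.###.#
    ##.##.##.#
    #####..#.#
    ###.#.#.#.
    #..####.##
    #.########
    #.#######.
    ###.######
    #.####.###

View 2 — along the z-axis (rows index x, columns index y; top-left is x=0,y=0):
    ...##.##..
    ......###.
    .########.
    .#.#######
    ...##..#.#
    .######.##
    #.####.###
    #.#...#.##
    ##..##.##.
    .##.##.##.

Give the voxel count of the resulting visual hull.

|visual hull| = 445

initial block: 10^3 = 1000
step 1: project along x, AND mask (73/100) → |grid| = 730
step 2: project along z, AND mask (60/100) → |grid| = 445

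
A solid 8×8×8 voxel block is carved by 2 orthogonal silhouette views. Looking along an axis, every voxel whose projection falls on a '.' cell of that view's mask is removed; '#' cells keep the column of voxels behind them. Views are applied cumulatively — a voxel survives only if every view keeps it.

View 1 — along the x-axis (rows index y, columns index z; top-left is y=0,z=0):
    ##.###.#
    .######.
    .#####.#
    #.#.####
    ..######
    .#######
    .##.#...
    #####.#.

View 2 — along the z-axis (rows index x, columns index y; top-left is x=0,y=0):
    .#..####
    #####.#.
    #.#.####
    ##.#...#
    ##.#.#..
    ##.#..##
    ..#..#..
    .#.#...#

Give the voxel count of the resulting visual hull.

before carving: 512 voxels (8×8×8)
  1. axis=0 (YZ plane), |mask|=46  ⇒  voxels=368
  2. axis=2 (XY plane), |mask|=35  ⇒  voxels=202

202 voxels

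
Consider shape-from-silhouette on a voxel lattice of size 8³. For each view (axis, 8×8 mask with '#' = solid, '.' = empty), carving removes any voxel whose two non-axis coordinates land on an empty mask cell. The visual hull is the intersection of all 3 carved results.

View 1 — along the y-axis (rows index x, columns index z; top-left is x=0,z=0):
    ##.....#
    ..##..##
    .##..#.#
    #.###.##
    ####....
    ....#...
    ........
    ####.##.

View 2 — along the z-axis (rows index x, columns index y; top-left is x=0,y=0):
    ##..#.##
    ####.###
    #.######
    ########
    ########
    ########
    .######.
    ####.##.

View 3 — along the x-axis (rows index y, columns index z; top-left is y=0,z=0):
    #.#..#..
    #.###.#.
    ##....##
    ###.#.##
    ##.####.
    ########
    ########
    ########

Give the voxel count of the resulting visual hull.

146 voxels

start: 8×8×8 = 512 voxels
carve view 1 (along y, XZ-mask fill 28/64): 224 voxels remain
carve view 2 (along z, XY-mask fill 55/64): 195 voxels remain
carve view 3 (along x, YZ-mask fill 48/64): 146 voxels remain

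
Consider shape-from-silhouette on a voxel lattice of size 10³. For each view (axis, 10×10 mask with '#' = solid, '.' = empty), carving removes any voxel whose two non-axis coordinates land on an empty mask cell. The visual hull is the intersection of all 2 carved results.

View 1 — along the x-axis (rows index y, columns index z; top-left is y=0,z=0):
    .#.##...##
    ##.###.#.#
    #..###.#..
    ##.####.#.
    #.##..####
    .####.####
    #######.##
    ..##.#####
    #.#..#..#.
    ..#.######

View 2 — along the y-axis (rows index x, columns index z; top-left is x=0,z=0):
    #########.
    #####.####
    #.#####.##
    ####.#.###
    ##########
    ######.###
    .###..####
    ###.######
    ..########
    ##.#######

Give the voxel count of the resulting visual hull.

initial block: 10^3 = 1000
carve view 1 (along x, YZ-mask fill 66/100): 660 voxels remain
carve view 2 (along y, XZ-mask fill 86/100): 571 voxels remain

remaining voxels: 571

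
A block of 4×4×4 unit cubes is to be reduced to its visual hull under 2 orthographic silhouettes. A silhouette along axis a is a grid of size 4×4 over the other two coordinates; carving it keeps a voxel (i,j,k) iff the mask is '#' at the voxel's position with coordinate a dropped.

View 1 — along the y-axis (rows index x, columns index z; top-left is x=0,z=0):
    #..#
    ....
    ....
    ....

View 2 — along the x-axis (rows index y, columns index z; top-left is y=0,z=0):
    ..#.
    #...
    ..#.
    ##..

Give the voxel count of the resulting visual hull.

2 voxels

full grid |V| = 64
after view 1 [y-axis, 2 of 16 cells solid] → remaining = 8
after view 2 [x-axis, 5 of 16 cells solid] → remaining = 2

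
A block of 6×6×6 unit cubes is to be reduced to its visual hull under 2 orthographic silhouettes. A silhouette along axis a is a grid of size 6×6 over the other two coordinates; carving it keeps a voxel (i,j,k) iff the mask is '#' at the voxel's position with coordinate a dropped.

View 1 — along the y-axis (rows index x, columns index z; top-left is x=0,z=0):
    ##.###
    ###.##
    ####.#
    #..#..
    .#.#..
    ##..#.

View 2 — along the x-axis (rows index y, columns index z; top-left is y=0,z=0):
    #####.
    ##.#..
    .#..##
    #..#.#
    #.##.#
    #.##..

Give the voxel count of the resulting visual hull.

|visual hull| = 81

before carving: 216 voxels (6×6×6)
step 1: project along y, AND mask (22/36) → |grid| = 132
step 2: project along x, AND mask (21/36) → |grid| = 81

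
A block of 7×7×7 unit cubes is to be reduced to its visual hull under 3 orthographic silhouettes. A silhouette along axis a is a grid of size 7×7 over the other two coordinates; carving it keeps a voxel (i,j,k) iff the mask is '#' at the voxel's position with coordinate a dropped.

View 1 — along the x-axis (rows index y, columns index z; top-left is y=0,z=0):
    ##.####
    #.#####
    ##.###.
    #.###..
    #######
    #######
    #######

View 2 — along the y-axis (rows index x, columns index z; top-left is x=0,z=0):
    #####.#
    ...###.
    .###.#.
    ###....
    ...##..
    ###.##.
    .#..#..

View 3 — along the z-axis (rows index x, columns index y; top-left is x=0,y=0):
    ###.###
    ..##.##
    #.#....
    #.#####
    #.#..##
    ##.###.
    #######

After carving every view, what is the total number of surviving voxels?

before carving: 343 voxels (7×7×7)
step 1: project along x, AND mask (42/49) → |grid| = 294
step 2: project along y, AND mask (25/49) → |grid| = 152
step 3: project along z, AND mask (34/49) → |grid| = 105

voxel count = 105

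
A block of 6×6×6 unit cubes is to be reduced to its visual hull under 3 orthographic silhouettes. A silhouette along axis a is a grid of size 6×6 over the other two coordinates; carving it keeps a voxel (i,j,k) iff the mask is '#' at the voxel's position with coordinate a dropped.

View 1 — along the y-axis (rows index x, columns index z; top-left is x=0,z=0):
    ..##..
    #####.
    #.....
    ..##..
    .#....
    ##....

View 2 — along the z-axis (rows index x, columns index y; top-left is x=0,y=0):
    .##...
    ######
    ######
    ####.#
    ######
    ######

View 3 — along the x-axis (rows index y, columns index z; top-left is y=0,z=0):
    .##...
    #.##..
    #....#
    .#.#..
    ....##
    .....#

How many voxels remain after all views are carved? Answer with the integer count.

voxel count = 23

full grid |V| = 216
[1] y-view keeps 13 columns → grid now 78
[2] z-view keeps 31 columns → grid now 68
[3] x-view keeps 12 columns → grid now 23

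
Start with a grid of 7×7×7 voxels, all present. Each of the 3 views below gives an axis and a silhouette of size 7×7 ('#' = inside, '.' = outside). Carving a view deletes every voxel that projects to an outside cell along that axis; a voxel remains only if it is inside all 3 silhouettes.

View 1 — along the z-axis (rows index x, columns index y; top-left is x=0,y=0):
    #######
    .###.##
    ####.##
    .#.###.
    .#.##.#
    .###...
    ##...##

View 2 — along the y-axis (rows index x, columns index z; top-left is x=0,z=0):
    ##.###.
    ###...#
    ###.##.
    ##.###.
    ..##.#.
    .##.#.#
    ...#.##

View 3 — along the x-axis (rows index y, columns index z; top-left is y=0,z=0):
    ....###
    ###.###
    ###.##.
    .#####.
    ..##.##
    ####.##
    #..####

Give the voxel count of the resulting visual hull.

|visual hull| = 106

initial block: 7^3 = 343
after view 1 [z-axis, 33 of 49 cells solid] → remaining = 231
after view 2 [y-axis, 29 of 49 cells solid] → remaining = 141
after view 3 [x-axis, 34 of 49 cells solid] → remaining = 106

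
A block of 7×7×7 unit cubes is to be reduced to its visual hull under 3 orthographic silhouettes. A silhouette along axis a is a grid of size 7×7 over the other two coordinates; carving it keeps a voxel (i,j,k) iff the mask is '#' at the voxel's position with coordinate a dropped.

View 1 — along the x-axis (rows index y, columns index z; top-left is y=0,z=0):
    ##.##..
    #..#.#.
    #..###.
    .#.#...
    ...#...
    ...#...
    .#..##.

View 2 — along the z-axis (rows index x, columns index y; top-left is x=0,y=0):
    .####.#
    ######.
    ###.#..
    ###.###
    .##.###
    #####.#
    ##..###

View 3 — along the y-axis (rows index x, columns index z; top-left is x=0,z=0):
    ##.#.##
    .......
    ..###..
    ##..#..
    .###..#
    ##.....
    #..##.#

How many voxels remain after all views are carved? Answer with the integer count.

initial block: 7^3 = 343
step 1: project along x, AND mask (18/49) → |grid| = 126
step 2: project along z, AND mask (37/49) → |grid| = 97
step 3: project along y, AND mask (21/49) → |grid| = 44

voxel count = 44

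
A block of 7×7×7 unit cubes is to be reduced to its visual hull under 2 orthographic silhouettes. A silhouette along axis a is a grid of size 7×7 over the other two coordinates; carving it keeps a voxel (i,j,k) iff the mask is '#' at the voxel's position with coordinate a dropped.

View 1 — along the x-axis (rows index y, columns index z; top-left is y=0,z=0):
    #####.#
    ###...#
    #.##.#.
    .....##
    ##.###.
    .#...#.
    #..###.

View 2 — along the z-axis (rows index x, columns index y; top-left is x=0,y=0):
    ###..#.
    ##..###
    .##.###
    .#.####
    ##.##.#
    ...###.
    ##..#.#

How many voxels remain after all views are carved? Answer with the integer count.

full grid |V| = 343
  1. axis=0 (YZ plane), |mask|=27  ⇒  voxels=189
  2. axis=2 (XY plane), |mask|=31  ⇒  voxels=122

122 voxels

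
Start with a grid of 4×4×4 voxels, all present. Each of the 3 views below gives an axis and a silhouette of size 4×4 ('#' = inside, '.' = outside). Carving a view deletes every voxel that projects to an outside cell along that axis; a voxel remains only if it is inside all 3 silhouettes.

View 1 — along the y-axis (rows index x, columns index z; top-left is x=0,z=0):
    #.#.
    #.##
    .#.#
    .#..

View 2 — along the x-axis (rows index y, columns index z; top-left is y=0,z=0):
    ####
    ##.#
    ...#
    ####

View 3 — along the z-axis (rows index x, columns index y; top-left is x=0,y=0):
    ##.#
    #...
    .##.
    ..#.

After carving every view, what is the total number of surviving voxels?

11 voxels

full grid |V| = 64
[1] y-view keeps 8 columns → grid now 32
[2] x-view keeps 12 columns → grid now 24
[3] z-view keeps 7 columns → grid now 11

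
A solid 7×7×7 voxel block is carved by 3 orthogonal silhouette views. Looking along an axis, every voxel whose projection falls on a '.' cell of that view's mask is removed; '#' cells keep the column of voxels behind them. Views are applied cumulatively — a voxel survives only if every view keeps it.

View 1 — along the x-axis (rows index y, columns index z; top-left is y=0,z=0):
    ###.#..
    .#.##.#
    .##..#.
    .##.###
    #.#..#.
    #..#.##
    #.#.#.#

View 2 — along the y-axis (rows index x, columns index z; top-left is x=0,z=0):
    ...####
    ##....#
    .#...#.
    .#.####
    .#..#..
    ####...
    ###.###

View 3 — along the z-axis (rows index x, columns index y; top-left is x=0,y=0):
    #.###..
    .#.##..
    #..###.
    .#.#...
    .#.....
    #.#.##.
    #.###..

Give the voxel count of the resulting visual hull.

|visual hull| = 50

full grid |V| = 343
carve view 1 (along x, YZ-mask fill 27/49): 189 voxels remain
carve view 2 (along y, XZ-mask fill 26/49): 100 voxels remain
carve view 3 (along z, XY-mask fill 22/49): 50 voxels remain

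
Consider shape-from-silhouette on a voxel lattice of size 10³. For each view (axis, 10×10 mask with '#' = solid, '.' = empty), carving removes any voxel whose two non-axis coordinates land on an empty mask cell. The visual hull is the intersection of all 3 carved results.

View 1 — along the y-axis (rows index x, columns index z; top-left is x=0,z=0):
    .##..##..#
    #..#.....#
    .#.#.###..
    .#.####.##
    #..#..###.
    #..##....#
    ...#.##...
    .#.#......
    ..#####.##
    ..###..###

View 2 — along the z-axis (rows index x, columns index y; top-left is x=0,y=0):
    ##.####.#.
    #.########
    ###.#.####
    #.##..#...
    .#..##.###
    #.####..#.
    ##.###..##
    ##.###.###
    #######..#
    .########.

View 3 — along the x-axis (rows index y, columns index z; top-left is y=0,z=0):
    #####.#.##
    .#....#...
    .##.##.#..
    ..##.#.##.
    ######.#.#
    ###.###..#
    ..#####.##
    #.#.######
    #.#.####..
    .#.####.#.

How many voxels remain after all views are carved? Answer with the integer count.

|visual hull| = 200

initial block: 10^3 = 1000
carve view 1 (along y, XZ-mask fill 47/100): 470 voxels remain
carve view 2 (along z, XY-mask fill 71/100): 325 voxels remain
carve view 3 (along x, YZ-mask fill 62/100): 200 voxels remain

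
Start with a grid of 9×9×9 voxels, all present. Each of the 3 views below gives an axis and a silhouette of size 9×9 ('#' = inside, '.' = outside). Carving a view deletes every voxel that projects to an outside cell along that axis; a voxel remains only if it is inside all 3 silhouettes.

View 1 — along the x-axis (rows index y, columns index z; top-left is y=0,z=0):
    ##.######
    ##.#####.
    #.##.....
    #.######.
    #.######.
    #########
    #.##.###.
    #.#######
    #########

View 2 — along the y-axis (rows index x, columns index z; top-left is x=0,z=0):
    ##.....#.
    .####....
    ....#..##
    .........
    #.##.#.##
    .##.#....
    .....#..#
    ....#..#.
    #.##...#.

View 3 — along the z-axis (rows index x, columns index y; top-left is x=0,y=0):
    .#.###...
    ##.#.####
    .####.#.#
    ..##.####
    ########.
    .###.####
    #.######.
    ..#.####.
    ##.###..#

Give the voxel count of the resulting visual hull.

|visual hull| = 133

start: 9×9×9 = 729 voxels
step 1: project along x, AND mask (64/81) → |grid| = 576
step 2: project along y, AND mask (27/81) → |grid| = 190
step 3: project along z, AND mask (56/81) → |grid| = 133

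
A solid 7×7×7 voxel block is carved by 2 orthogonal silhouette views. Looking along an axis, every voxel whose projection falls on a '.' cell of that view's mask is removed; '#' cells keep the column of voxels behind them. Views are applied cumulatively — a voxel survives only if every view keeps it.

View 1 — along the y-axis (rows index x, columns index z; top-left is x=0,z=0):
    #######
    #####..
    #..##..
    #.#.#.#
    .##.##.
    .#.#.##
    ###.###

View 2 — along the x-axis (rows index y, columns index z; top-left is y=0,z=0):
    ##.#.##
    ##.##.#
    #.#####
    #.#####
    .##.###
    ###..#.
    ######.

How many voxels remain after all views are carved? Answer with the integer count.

before carving: 343 voxels (7×7×7)
step 1: project along y, AND mask (33/49) → |grid| = 231
step 2: project along x, AND mask (37/49) → |grid| = 174

|visual hull| = 174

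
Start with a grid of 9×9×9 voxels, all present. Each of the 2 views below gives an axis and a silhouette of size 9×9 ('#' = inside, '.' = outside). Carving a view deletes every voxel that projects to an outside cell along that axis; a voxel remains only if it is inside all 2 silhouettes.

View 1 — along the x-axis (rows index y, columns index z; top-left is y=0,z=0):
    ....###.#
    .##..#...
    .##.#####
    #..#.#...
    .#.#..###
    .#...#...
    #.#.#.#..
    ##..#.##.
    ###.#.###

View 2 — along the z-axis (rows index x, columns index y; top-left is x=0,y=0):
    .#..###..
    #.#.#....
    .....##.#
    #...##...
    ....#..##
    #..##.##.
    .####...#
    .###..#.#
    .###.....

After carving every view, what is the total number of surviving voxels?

remaining voxels: 154

start: 9×9×9 = 729 voxels
  1. axis=0 (YZ plane), |mask|=40  ⇒  voxels=360
  2. axis=2 (XY plane), |mask|=34  ⇒  voxels=154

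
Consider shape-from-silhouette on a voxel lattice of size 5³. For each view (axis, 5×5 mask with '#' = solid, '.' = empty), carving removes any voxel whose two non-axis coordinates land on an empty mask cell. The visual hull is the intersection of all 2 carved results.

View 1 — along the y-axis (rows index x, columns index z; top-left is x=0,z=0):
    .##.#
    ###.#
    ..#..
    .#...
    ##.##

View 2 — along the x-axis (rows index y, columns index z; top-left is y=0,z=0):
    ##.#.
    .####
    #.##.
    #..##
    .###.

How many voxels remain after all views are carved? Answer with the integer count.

start: 5×5×5 = 125 voxels
V1 y: intersect with XZ mask (13 set) -- 65 left
V2 x: intersect with YZ mask (16 set) -- 38 left

voxel count = 38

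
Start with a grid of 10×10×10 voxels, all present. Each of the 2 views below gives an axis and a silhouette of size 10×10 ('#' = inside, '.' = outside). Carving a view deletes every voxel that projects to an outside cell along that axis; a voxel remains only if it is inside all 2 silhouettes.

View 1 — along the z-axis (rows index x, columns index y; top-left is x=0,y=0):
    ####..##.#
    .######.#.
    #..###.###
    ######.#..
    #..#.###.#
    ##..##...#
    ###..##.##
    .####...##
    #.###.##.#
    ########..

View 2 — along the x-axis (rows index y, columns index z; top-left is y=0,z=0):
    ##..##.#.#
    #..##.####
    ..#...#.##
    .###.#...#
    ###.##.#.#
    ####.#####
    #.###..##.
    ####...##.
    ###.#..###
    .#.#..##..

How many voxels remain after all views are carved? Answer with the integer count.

start: 10×10×10 = 1000 voxels
carve view 1 (along z, XY-mask fill 67/100): 670 voxels remain
carve view 2 (along x, YZ-mask fill 61/100): 405 voxels remain

|visual hull| = 405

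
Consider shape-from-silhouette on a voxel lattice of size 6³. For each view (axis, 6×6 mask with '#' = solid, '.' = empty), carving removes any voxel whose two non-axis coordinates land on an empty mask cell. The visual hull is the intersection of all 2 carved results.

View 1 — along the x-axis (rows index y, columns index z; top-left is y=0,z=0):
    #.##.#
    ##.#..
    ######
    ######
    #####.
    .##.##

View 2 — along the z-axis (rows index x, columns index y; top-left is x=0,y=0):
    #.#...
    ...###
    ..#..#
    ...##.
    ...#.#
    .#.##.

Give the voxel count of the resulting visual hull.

full grid |V| = 216
after view 1 [x-axis, 28 of 36 cells solid] → remaining = 168
after view 2 [z-axis, 14 of 36 cells solid] → remaining = 70

voxel count = 70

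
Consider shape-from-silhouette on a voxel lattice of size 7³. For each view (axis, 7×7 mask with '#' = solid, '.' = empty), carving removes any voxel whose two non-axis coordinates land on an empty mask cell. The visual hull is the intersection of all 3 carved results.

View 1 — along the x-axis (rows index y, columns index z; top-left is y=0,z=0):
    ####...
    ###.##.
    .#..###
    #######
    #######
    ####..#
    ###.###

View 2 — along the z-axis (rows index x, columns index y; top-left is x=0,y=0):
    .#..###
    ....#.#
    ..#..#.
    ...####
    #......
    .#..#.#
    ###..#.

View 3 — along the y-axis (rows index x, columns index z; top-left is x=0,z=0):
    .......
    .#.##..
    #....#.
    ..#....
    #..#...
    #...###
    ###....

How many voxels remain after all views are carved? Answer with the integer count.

voxel count = 34

initial block: 7^3 = 343
after view 1 [x-axis, 38 of 49 cells solid] → remaining = 266
after view 2 [z-axis, 20 of 49 cells solid] → remaining = 110
after view 3 [y-axis, 15 of 49 cells solid] → remaining = 34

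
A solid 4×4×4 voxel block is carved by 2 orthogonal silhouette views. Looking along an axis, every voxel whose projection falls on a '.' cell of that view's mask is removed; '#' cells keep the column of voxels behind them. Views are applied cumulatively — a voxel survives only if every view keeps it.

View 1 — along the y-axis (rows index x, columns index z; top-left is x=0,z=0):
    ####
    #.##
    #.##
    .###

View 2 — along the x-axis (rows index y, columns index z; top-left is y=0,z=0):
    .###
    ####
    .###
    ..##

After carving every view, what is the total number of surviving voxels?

full grid |V| = 64
[1] y-view keeps 13 columns → grid now 52
[2] x-view keeps 12 columns → grid now 41

|visual hull| = 41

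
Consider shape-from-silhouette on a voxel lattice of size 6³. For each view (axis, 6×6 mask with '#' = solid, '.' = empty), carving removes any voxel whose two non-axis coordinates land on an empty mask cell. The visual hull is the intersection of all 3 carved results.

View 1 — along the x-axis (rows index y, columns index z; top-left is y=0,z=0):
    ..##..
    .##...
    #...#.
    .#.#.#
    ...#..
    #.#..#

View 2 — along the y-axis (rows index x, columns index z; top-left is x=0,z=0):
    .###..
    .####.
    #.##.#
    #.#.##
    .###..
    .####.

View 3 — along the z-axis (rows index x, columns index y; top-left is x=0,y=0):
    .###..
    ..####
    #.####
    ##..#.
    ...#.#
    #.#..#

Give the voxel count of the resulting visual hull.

|visual hull| = 27

before carving: 216 voxels (6×6×6)
  1. axis=0 (YZ plane), |mask|=13  ⇒  voxels=78
  2. axis=1 (XZ plane), |mask|=22  ⇒  voxels=52
  3. axis=2 (XY plane), |mask|=20  ⇒  voxels=27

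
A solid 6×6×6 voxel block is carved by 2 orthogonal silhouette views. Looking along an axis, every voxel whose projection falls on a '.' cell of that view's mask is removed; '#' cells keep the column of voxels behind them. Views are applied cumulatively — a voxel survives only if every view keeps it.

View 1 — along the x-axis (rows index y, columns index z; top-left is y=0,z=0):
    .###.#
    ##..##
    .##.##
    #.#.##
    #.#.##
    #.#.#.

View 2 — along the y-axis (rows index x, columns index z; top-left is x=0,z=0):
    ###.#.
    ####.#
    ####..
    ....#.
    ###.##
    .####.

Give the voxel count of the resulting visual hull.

full grid |V| = 216
carve view 1 (along x, YZ-mask fill 23/36): 138 voxels remain
carve view 2 (along y, XZ-mask fill 23/36): 89 voxels remain

voxel count = 89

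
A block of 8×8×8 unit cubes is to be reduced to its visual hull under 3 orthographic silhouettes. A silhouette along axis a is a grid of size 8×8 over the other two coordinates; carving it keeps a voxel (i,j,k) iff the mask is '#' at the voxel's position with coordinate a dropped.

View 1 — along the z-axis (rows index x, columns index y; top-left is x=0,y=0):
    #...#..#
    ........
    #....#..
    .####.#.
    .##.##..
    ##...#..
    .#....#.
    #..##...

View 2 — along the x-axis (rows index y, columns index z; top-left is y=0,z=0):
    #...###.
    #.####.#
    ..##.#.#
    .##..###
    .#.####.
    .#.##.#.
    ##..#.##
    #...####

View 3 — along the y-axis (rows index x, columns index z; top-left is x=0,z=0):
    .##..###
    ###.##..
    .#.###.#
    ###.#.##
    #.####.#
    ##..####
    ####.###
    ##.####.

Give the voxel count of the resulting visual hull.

78 voxels

initial block: 8^3 = 512
[1] z-view keeps 22 columns → grid now 176
[2] x-view keeps 38 columns → grid now 105
[3] y-view keeps 46 columns → grid now 78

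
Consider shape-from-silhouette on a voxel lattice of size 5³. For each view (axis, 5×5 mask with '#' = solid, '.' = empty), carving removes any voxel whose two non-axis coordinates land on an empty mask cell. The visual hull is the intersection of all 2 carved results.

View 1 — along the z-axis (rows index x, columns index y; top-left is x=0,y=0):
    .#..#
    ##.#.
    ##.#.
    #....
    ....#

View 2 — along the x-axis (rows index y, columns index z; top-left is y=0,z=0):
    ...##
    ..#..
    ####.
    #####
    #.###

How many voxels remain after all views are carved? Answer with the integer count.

remaining voxels: 27

initial block: 5^3 = 125
[1] z-view keeps 10 columns → grid now 50
[2] x-view keeps 16 columns → grid now 27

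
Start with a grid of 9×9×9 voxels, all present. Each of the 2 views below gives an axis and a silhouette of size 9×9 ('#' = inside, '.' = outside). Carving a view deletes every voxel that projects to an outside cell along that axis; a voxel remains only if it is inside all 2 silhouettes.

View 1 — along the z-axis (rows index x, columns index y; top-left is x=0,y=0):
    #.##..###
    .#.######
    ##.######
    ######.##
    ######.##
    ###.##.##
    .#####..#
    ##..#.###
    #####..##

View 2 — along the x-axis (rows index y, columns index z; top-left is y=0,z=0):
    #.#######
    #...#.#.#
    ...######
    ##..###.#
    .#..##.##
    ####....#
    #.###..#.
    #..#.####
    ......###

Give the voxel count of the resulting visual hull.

remaining voxels: 331

initial block: 9^3 = 729
step 1: project along z, AND mask (63/81) → |grid| = 567
step 2: project along x, AND mask (48/81) → |grid| = 331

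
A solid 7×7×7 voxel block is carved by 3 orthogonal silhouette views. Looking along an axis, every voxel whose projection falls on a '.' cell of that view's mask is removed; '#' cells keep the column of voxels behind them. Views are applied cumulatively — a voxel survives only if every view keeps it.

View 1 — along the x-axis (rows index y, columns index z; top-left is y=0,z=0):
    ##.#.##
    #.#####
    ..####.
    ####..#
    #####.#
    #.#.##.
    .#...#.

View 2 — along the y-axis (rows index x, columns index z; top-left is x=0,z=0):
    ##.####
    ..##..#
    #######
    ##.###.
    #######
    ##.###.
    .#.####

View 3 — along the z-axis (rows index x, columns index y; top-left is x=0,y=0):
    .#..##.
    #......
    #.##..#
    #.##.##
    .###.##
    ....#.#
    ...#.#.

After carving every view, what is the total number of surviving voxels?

|visual hull| = 78

initial block: 7^3 = 343
after view 1 [x-axis, 32 of 49 cells solid] → remaining = 224
after view 2 [y-axis, 38 of 49 cells solid] → remaining = 173
after view 3 [z-axis, 22 of 49 cells solid] → remaining = 78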